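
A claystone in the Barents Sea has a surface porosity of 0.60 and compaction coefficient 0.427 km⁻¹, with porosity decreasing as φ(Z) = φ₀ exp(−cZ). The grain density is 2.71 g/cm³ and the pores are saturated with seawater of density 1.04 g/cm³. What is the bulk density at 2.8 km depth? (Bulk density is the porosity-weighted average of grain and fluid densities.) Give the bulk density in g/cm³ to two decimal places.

Porosity at depth: φ = 0.6·exp(−0.427×2.8) = 0.6×0.3025 = 0.1815
Bulk density: ρ_b = (1−φ)ρ_g + φ·ρ_f = 0.8185×2.71 + 0.1815×1.04
       = 2.218 + 0.189 = 2.407 g/cm³

2.41 g/cm³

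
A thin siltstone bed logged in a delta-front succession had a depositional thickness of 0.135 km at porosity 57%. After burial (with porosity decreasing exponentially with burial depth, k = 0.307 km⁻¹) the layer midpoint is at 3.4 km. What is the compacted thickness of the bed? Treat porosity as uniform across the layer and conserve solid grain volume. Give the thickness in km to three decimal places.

Porosity at 3.4 km: n = 0.57·exp(−0.307×3.4) = 0.2007
Solid-volume conservation: h(1−n) = h₀(1−n₀) ⇒ h = h₀·(1−n₀)/(1−n)
h = 0.135 × (1 − 0.57)/(1 − 0.2007) = 0.135 × 0.5380 = 0.0726 km

0.073 km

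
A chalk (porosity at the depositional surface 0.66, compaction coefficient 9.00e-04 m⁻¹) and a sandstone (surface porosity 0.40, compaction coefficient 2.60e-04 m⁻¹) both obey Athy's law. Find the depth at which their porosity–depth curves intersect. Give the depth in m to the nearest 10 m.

Working in km (1 km = 1000 m; k in km⁻¹ = k in m⁻¹ × 1000):
Set phi₀ₐ e^(−kₐz) = phi₀ᵦ e^(−kᵦz) ⇒ ln(phi₀ₐ/phi₀ᵦ) = (kₐ − kᵦ)·z
z = ln(0.66/0.4) / (0.9 − 0.26) = 0.5008 / 0.64 = 0.782 km

780 m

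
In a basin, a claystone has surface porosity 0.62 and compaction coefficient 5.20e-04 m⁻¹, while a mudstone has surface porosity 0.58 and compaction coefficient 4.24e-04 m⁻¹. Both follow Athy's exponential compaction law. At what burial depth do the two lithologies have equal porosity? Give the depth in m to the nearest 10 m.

690 m

Working in km (1 km = 1000 m; c in km⁻¹ = c in m⁻¹ × 1000):
Set n₀ₐ e^(−cₐd) = n₀ᵦ e^(−cᵦd) ⇒ ln(n₀ₐ/n₀ᵦ) = (cₐ − cᵦ)·d
d = ln(0.62/0.58) / (0.52 − 0.424) = 0.0667 / 0.096 = 0.695 km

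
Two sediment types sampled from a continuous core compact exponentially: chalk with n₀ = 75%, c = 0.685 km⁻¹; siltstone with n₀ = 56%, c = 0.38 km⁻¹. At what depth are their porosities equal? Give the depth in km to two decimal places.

0.96 km

Set n₀ₐ e^(−cₐz) = n₀ᵦ e^(−cᵦz) ⇒ ln(n₀ₐ/n₀ᵦ) = (cₐ − cᵦ)·z
z = ln(0.75/0.56) / (0.685 − 0.38) = 0.2921 / 0.305 = 0.958 km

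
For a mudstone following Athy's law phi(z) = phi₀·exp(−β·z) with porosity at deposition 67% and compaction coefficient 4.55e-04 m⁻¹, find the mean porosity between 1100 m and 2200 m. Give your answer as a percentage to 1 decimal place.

Working in km (1 km = 1000 m; β in km⁻¹ = β in m⁻¹ × 1000):
⟨phi⟩ = (1/(z₂−z₁)) ∫ phi₀ e^(−βz) dz = phi₀·(e^(−β·z₁) − e^(−β·z₂)) / (β·(z₂−z₁))
e^(−0.455×1.1) = 0.6062; e^(−0.455×2.2) = 0.3675
⟨phi⟩ = 0.67 × (0.6062 − 0.3675) / (0.455 × 1.1) = 0.67 × 0.4770 = 0.3196

32.0%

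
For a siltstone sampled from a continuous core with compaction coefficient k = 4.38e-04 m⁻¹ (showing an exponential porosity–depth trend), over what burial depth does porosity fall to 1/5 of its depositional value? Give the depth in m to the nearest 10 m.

3670 m

Working in km (1 km = 1000 m; k in km⁻¹ = k in m⁻¹ × 1000):
phi/phi₀ = 1/5 ⇒ exp(−k·d) = 1/5 ⇒ d = ln(5) / k
d = 1.6094 / 0.438 = 3.675 km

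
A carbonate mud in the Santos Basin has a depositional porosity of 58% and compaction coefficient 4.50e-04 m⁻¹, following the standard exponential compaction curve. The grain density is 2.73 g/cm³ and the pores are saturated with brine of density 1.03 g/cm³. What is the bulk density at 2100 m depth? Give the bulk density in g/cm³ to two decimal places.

Working in km (1 km = 1000 m; c in km⁻¹ = c in m⁻¹ × 1000):
Porosity at depth: phi = 0.58·exp(−0.45×2.1) = 0.58×0.3887 = 0.2254
Bulk density: ρ_b = (1−phi)ρ_g + phi·ρ_f = 0.7746×2.73 + 0.2254×1.03
       = 2.115 + 0.232 = 2.347 g/cm³

2.35 g/cm³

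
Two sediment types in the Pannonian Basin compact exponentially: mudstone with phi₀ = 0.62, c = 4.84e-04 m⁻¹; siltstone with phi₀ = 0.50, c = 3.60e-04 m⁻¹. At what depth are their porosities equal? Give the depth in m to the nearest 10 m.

1730 m

Working in km (1 km = 1000 m; c in km⁻¹ = c in m⁻¹ × 1000):
Set phi₀ₐ e^(−cₐd) = phi₀ᵦ e^(−cᵦd) ⇒ ln(phi₀ₐ/phi₀ᵦ) = (cₐ − cᵦ)·d
d = ln(0.62/0.5) / (0.484 − 0.36) = 0.2151 / 0.124 = 1.735 km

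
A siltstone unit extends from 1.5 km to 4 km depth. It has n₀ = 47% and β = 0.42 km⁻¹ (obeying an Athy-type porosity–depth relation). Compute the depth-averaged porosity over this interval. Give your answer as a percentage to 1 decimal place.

15.5%

⟨n⟩ = (1/(z₂−z₁)) ∫ n₀ e^(−βz) dz = n₀·(e^(−β·z₁) − e^(−β·z₂)) / (β·(z₂−z₁))
e^(−0.42×1.5) = 0.5326; e^(−0.42×4) = 0.1864
⟨n⟩ = 0.47 × (0.5326 − 0.1864) / (0.42 × 2.5) = 0.47 × 0.3297 = 0.1550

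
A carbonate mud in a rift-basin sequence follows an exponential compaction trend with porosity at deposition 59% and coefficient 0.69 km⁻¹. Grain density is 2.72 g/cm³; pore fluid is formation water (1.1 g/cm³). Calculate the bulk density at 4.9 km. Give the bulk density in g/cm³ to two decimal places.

2.69 g/cm³

Porosity at depth: n = 0.59·exp(−0.69×4.9) = 0.59×0.0340 = 0.0201
Bulk density: ρ_b = (1−n)ρ_g + n·ρ_f = 0.9799×2.72 + 0.0201×1.1
       = 2.665 + 0.022 = 2.687 g/cm³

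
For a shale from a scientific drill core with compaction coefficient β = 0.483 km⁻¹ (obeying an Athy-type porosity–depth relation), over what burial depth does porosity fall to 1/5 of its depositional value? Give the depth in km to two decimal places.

phi/phi₀ = 1/5 ⇒ exp(−β·z) = 1/5 ⇒ z = ln(5) / β
z = 1.6094 / 0.483 = 3.332 km

3.33 km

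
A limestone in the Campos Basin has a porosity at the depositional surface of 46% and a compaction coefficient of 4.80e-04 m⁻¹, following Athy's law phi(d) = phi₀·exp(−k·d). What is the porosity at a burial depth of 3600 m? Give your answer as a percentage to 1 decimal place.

8.2%

Working in km (1 km = 1000 m; k in km⁻¹ = k in m⁻¹ × 1000):
phi = phi₀·exp(−k·d) = 0.46 × exp(−0.48 × 3.6) = 0.46 × exp(−1.728)
  = 0.46 × 0.1776 = 0.0817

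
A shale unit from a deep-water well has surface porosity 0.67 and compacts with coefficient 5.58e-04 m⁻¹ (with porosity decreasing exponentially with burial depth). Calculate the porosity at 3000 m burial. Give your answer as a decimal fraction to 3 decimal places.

Working in km (1 km = 1000 m; β in km⁻¹ = β in m⁻¹ × 1000):
n = n₀·exp(−β·Z) = 0.67 × exp(−0.558 × 3) = 0.67 × exp(−1.674)
  = 0.67 × 0.1875 = 0.1256

0.126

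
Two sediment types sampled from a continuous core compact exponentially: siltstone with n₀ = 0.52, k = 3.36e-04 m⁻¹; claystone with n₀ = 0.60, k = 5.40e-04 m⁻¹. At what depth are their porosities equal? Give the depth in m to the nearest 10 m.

700 m

Working in km (1 km = 1000 m; k in km⁻¹ = k in m⁻¹ × 1000):
Set n₀ₐ e^(−kₐd) = n₀ᵦ e^(−kᵦd) ⇒ ln(n₀ₐ/n₀ᵦ) = (kₐ − kᵦ)·d
d = ln(0.52/0.6) / (0.336 − 0.54) = -0.1431 / -0.204 = 0.701 km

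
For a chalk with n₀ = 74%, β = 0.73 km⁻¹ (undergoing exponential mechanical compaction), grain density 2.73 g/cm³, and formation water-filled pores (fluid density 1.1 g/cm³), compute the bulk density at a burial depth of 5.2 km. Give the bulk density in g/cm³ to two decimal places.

2.70 g/cm³

Porosity at depth: n = 0.74·exp(−0.73×5.2) = 0.74×0.0225 = 0.0166
Bulk density: ρ_b = (1−n)ρ_g + n·ρ_f = 0.9834×2.73 + 0.0166×1.1
       = 2.685 + 0.018 = 2.703 g/cm³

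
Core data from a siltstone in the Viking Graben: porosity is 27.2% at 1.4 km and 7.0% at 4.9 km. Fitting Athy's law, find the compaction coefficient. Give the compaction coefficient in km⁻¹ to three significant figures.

0.388 km⁻¹

Athy: n(z) = n₀ e^(−βz) ⇒ n₁/n₂ = e^{β(z₂−z₁)} ⇒ β = ln(n₁/n₂)/(z₂−z₁)
β = ln(0.272/0.07) / (4.9 − 1.4) = ln(3.886) / 3.5 = 1.3573 / 3.5 = 0.3878 km⁻¹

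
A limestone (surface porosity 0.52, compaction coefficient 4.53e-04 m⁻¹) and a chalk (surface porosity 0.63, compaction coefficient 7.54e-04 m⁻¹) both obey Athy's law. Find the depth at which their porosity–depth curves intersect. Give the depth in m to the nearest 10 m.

Working in km (1 km = 1000 m; c in km⁻¹ = c in m⁻¹ × 1000):
Set φ₀ₐ e^(−cₐz) = φ₀ᵦ e^(−cᵦz) ⇒ ln(φ₀ₐ/φ₀ᵦ) = (cₐ − cᵦ)·z
z = ln(0.52/0.63) / (0.453 − 0.754) = -0.1919 / -0.301 = 0.638 km

640 m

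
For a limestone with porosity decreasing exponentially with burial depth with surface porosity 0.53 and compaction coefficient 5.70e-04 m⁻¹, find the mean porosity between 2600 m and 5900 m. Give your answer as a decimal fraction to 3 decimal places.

0.054

Working in km (1 km = 1000 m; k in km⁻¹ = k in m⁻¹ × 1000):
⟨φ⟩ = (1/(Z₂−Z₁)) ∫ φ₀ e^(−kZ) dZ = φ₀·(e^(−k·Z₁) − e^(−k·Z₂)) / (k·(Z₂−Z₁))
e^(−0.57×2.6) = 0.2272; e^(−0.57×5.9) = 0.0346
⟨φ⟩ = 0.53 × (0.2272 − 0.0346) / (0.57 × 3.3) = 0.53 × 0.1024 = 0.0543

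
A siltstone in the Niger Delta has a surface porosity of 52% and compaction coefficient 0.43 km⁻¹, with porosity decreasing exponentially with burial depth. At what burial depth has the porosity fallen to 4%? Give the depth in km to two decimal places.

5.96 km

Invert Athy's law: z = ln(n₀/n) / k
z = ln(0.52/0.04) / 0.43 = ln(13) / 0.43 = 2.5649 / 0.43 = 5.965 km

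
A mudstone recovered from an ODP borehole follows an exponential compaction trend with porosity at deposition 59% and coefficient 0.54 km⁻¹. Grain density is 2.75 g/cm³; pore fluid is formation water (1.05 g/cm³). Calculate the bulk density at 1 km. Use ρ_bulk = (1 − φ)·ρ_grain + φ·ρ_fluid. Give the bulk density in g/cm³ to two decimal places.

2.17 g/cm³

Porosity at depth: φ = 0.59·exp(−0.54×1) = 0.59×0.5827 = 0.3438
Bulk density: ρ_b = (1−φ)ρ_g + φ·ρ_f = 0.6562×2.75 + 0.3438×1.05
       = 1.804 + 0.361 = 2.166 g/cm³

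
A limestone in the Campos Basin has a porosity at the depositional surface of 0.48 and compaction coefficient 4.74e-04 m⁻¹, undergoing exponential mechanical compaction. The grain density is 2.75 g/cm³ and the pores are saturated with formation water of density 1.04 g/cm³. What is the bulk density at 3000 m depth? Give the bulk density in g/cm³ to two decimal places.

2.55 g/cm³

Working in km (1 km = 1000 m; β in km⁻¹ = β in m⁻¹ × 1000):
Porosity at depth: phi = 0.48·exp(−0.474×3) = 0.48×0.2412 = 0.1158
Bulk density: ρ_b = (1−phi)ρ_g + phi·ρ_f = 0.8842×2.75 + 0.1158×1.04
       = 2.432 + 0.120 = 2.552 g/cm³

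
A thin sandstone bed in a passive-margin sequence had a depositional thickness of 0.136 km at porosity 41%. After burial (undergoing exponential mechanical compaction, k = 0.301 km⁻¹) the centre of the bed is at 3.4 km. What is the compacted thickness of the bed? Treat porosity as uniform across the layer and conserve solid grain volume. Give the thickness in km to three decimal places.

0.094 km

Porosity at 3.4 km: φ = 0.41·exp(−0.301×3.4) = 0.1473
Solid-volume conservation: h(1−φ) = h₀(1−φ₀) ⇒ h = h₀·(1−φ₀)/(1−φ)
h = 0.136 × (1 − 0.41)/(1 − 0.1473) = 0.136 × 0.6920 = 0.0941 km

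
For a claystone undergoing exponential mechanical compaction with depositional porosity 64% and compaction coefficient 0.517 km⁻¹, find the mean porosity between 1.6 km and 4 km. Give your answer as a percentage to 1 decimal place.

16.0%

⟨phi⟩ = (1/(Z₂−Z₁)) ∫ phi₀ e^(−βZ) dZ = phi₀·(e^(−β·Z₁) − e^(−β·Z₂)) / (β·(Z₂−Z₁))
e^(−0.517×1.6) = 0.4373; e^(−0.517×4) = 0.1264
⟨phi⟩ = 0.64 × (0.4373 − 0.1264) / (0.517 × 2.4) = 0.64 × 0.2505 = 0.1603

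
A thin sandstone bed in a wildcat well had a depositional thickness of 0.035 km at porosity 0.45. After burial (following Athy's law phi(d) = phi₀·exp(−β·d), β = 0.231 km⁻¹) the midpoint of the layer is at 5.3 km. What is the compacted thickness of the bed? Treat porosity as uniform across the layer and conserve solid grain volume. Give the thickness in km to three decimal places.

0.022 km

Porosity at 5.3 km: phi = 0.45·exp(−0.231×5.3) = 0.1323
Solid-volume conservation: h(1−phi) = h₀(1−phi₀) ⇒ h = h₀·(1−phi₀)/(1−phi)
h = 0.035 × (1 − 0.45)/(1 − 0.1323) = 0.035 × 0.6338 = 0.0222 km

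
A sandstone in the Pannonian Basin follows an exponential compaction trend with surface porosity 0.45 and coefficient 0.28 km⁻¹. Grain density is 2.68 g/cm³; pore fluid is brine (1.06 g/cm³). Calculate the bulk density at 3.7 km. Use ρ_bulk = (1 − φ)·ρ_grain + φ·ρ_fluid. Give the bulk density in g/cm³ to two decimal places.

Porosity at depth: n = 0.45·exp(−0.28×3.7) = 0.45×0.3549 = 0.1597
Bulk density: ρ_b = (1−n)ρ_g + n·ρ_f = 0.8403×2.68 + 0.1597×1.06
       = 2.252 + 0.169 = 2.421 g/cm³

2.42 g/cm³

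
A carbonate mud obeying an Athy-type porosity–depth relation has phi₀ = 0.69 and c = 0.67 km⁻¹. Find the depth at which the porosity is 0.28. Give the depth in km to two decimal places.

1.35 km

Invert Athy's law: z = ln(phi₀/phi) / c
z = ln(0.69/0.28) / 0.67 = ln(2.464) / 0.67 = 0.9019 / 0.67 = 1.346 km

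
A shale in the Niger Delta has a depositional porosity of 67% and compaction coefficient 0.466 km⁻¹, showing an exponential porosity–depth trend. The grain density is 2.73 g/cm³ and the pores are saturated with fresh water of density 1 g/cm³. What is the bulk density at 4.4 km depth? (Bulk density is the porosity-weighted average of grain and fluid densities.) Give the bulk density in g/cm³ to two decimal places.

Porosity at depth: φ = 0.67·exp(−0.466×4.4) = 0.67×0.1287 = 0.0862
Bulk density: ρ_b = (1−φ)ρ_g + φ·ρ_f = 0.9138×2.73 + 0.0862×1
       = 2.495 + 0.086 = 2.581 g/cm³

2.58 g/cm³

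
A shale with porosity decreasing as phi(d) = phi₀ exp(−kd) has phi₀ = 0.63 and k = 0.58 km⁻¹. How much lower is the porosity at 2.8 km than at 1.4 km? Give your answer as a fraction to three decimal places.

0.156

phi(1.4) = 0.63·e^(−0.58×1.4) = 0.2797
phi(2.8) = 0.63·e^(−0.58×2.8) = 0.1242
Δphi = 0.2797 − 0.1242 = 0.1555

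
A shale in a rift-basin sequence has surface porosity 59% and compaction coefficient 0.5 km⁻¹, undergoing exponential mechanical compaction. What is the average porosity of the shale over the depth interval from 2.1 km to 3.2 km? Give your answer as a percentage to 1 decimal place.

15.9%

⟨φ⟩ = (1/(z₂−z₁)) ∫ φ₀ e^(−cz) dz = φ₀·(e^(−c·z₁) − e^(−c·z₂)) / (c·(z₂−z₁))
e^(−0.5×2.1) = 0.3499; e^(−0.5×3.2) = 0.2019
⟨φ⟩ = 0.59 × (0.3499 − 0.2019) / (0.5 × 1.1) = 0.59 × 0.2692 = 0.1588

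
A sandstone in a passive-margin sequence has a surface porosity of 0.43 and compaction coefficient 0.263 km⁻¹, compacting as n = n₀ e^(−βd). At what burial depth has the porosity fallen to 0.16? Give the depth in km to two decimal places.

Invert Athy's law: d = ln(n₀/n) / β
d = ln(0.43/0.16) / 0.263 = ln(2.688) / 0.263 = 0.9886 / 0.263 = 3.759 km

3.76 km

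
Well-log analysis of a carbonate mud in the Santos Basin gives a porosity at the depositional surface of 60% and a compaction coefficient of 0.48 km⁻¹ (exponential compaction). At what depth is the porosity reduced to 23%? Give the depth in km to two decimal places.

2.00 km

Invert Athy's law: z = ln(n₀/n) / β
z = ln(0.6/0.23) / 0.48 = ln(2.609) / 0.48 = 0.9589 / 0.48 = 1.998 km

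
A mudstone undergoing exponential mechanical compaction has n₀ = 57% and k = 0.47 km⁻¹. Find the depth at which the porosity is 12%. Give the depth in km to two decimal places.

3.32 km

Invert Athy's law: z = ln(n₀/n) / k
z = ln(0.57/0.12) / 0.47 = ln(4.75) / 0.47 = 1.5581 / 0.47 = 3.315 km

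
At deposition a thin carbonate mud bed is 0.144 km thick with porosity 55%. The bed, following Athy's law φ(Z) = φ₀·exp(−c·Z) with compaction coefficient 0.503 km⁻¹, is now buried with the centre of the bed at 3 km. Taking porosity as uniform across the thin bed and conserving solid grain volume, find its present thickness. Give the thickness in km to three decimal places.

Porosity at 3 km: φ = 0.55·exp(−0.503×3) = 0.1216
Solid-volume conservation: h(1−φ) = h₀(1−φ₀) ⇒ h = h₀·(1−φ₀)/(1−φ)
h = 0.144 × (1 − 0.55)/(1 − 0.1216) = 0.144 × 0.5123 = 0.0738 km

0.074 km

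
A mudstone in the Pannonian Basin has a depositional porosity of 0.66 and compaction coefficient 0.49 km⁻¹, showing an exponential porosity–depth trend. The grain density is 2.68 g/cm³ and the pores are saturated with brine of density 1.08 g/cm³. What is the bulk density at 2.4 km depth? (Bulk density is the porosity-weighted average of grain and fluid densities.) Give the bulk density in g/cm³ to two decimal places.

Porosity at depth: phi = 0.66·exp(−0.49×2.4) = 0.66×0.3085 = 0.2036
Bulk density: ρ_b = (1−phi)ρ_g + phi·ρ_f = 0.7964×2.68 + 0.2036×1.08
       = 2.134 + 0.220 = 2.354 g/cm³

2.35 g/cm³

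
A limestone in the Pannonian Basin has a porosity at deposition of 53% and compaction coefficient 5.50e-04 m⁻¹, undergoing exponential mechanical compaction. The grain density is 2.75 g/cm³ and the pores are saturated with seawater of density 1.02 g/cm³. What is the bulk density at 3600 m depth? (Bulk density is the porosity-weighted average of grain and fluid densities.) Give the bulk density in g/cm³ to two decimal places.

Working in km (1 km = 1000 m; k in km⁻¹ = k in m⁻¹ × 1000):
Porosity at depth: phi = 0.53·exp(−0.55×3.6) = 0.53×0.1381 = 0.0732
Bulk density: ρ_b = (1−phi)ρ_g + phi·ρ_f = 0.9268×2.75 + 0.0732×1.02
       = 2.549 + 0.075 = 2.623 g/cm³

2.62 g/cm³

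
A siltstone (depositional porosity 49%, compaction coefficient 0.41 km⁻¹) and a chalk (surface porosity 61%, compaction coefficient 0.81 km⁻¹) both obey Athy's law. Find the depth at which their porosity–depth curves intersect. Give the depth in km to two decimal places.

Set n₀ₐ e^(−βₐd) = n₀ᵦ e^(−βᵦd) ⇒ ln(n₀ₐ/n₀ᵦ) = (βₐ − βᵦ)·d
d = ln(0.49/0.61) / (0.41 − 0.81) = -0.2191 / -0.4 = 0.548 km

0.55 km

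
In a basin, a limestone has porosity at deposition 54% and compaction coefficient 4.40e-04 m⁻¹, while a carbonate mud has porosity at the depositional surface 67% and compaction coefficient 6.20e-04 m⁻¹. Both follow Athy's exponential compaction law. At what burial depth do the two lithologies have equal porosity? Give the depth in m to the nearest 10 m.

1200 m

Working in km (1 km = 1000 m; c in km⁻¹ = c in m⁻¹ × 1000):
Set n₀ₐ e^(−cₐd) = n₀ᵦ e^(−cᵦd) ⇒ ln(n₀ₐ/n₀ᵦ) = (cₐ − cᵦ)·d
d = ln(0.54/0.67) / (0.44 − 0.62) = -0.2157 / -0.18 = 1.198 km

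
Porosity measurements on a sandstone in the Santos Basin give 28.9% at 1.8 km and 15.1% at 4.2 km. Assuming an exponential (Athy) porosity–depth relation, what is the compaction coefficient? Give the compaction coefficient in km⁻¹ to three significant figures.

Athy: phi(z) = phi₀ e^(−βz) ⇒ phi₁/phi₂ = e^{β(z₂−z₁)} ⇒ β = ln(phi₁/phi₂)/(z₂−z₁)
β = ln(0.289/0.151) / (4.2 − 1.8) = ln(1.914) / 2.4 = 0.6491 / 2.4 = 0.2705 km⁻¹

0.270 km⁻¹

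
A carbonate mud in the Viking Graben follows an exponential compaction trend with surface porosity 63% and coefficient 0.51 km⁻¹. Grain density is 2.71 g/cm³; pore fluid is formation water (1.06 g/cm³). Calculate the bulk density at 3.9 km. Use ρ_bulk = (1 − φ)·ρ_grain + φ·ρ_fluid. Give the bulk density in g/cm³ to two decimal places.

2.57 g/cm³

Porosity at depth: n = 0.63·exp(−0.51×3.9) = 0.63×0.1368 = 0.0862
Bulk density: ρ_b = (1−n)ρ_g + n·ρ_f = 0.9138×2.71 + 0.0862×1.06
       = 2.476 + 0.091 = 2.568 g/cm³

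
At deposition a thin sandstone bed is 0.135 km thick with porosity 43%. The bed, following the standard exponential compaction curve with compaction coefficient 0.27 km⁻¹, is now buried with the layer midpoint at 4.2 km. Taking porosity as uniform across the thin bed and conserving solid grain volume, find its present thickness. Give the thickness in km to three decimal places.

Porosity at 4.2 km: φ = 0.43·exp(−0.27×4.2) = 0.1383
Solid-volume conservation: h(1−φ) = h₀(1−φ₀) ⇒ h = h₀·(1−φ₀)/(1−φ)
h = 0.135 × (1 − 0.43)/(1 − 0.1383) = 0.135 × 0.6615 = 0.0893 km

0.089 km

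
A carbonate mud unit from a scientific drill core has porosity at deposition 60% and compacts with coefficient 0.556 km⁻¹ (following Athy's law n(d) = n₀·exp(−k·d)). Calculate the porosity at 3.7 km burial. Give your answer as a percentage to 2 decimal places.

n = n₀·exp(−k·d) = 0.6 × exp(−0.556 × 3.7) = 0.6 × exp(−2.057)
  = 0.6 × 0.1278 = 0.0767

7.67%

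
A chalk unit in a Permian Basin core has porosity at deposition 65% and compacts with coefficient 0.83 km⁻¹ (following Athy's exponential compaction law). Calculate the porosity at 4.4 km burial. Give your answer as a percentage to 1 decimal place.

n = n₀·exp(−k·Z) = 0.65 × exp(−0.83 × 4.4) = 0.65 × exp(−3.652)
  = 0.65 × 0.0259 = 0.0169

1.7%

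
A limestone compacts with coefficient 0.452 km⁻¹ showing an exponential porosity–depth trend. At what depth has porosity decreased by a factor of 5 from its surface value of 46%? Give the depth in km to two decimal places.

phi/phi₀ = 1/5 ⇒ exp(−c·z) = 1/5 ⇒ z = ln(5) / c
z = 1.6094 / 0.452 = 3.561 km

3.56 km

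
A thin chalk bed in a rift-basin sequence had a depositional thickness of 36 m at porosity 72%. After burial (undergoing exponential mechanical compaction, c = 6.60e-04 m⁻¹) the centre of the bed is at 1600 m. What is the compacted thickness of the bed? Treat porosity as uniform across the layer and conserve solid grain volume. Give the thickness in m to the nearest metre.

Working in km (1 km = 1000 m; c in km⁻¹ = c in m⁻¹ × 1000):
Porosity at 1.6 km: n = 0.72·exp(−0.66×1.6) = 0.2504
Solid-volume conservation: h(1−n) = h₀(1−n₀) ⇒ h = h₀·(1−n₀)/(1−n)
h = 0.036 × (1 − 0.72)/(1 − 0.2504) = 0.036 × 0.3736 = 0.0134 km

13 m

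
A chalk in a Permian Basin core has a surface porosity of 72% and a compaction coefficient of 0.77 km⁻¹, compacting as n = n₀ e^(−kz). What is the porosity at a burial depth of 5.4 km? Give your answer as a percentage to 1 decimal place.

n = n₀·exp(−k·z) = 0.72 × exp(−0.77 × 5.4) = 0.72 × exp(−4.158)
  = 0.72 × 0.0156 = 0.0113

1.1%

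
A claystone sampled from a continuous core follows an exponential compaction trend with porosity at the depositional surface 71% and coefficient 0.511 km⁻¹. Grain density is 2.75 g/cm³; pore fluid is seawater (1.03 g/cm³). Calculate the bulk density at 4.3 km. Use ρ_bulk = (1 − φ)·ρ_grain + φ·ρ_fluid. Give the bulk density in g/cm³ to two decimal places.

Porosity at depth: n = 0.71·exp(−0.511×4.3) = 0.71×0.1111 = 0.0789
Bulk density: ρ_b = (1−n)ρ_g + n·ρ_f = 0.9211×2.75 + 0.0789×1.03
       = 2.533 + 0.081 = 2.614 g/cm³

2.61 g/cm³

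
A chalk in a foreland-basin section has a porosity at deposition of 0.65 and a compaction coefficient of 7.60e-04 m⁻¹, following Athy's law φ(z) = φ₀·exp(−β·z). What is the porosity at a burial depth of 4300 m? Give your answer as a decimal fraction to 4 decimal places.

0.0248

Working in km (1 km = 1000 m; β in km⁻¹ = β in m⁻¹ × 1000):
φ = φ₀·exp(−β·z) = 0.65 × exp(−0.76 × 4.3) = 0.65 × exp(−3.268)
  = 0.65 × 0.0381 = 0.0248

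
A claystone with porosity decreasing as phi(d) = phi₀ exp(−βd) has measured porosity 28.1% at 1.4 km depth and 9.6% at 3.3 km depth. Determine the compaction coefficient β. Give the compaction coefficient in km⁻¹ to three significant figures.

Athy: phi(d) = phi₀ e^(−βd) ⇒ phi₁/phi₂ = e^{β(d₂−d₁)} ⇒ β = ln(phi₁/phi₂)/(d₂−d₁)
β = ln(0.281/0.096) / (3.3 − 1.4) = ln(2.927) / 1.9 = 1.0740 / 1.9 = 0.5653 km⁻¹

0.565 km⁻¹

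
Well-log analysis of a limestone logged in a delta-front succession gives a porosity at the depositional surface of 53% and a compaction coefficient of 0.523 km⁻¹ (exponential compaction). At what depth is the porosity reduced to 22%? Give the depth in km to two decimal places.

Invert Athy's law: z = ln(phi₀/phi) / β
z = ln(0.53/0.22) / 0.523 = ln(2.409) / 0.523 = 0.8792 / 0.523 = 1.681 km

1.68 km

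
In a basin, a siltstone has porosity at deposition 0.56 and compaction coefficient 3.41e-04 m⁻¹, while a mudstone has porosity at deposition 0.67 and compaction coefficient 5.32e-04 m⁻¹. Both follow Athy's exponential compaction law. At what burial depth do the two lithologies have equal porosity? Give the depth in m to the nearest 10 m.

Working in km (1 km = 1000 m; k in km⁻¹ = k in m⁻¹ × 1000):
Set phi₀ₐ e^(−kₐz) = phi₀ᵦ e^(−kᵦz) ⇒ ln(phi₀ₐ/phi₀ᵦ) = (kₐ − kᵦ)·z
z = ln(0.56/0.67) / (0.341 − 0.532) = -0.1793 / -0.191 = 0.939 km

940 m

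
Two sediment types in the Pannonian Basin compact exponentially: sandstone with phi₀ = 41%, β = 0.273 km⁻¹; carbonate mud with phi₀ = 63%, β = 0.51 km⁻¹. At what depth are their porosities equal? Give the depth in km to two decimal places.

Set phi₀ₐ e^(−βₐZ) = phi₀ᵦ e^(−βᵦZ) ⇒ ln(phi₀ₐ/phi₀ᵦ) = (βₐ − βᵦ)·Z
Z = ln(0.41/0.63) / (0.273 − 0.51) = -0.4296 / -0.237 = 1.813 km

1.81 km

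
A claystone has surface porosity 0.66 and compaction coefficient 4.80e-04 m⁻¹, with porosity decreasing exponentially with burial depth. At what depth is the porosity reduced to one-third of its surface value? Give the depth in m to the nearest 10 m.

Working in km (1 km = 1000 m; β in km⁻¹ = β in m⁻¹ × 1000):
phi/phi₀ = 1/3 ⇒ exp(−β·Z) = 1/3 ⇒ Z = ln(3) / β
Z = 1.0986 / 0.48 = 2.289 km

2290 m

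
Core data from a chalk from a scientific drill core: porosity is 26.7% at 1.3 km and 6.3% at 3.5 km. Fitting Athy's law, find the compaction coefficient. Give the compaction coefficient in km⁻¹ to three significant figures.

Athy: φ(z) = φ₀ e^(−cz) ⇒ φ₁/φ₂ = e^{c(z₂−z₁)} ⇒ c = ln(φ₁/φ₂)/(z₂−z₁)
c = ln(0.267/0.063) / (3.5 − 1.3) = ln(4.238) / 2.2 = 1.4441 / 2.2 = 0.6564 km⁻¹

0.656 km⁻¹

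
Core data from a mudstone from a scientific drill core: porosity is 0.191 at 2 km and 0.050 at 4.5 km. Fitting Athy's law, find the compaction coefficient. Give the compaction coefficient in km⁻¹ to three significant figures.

0.536 km⁻¹

Athy: φ(z) = φ₀ e^(−kz) ⇒ φ₁/φ₂ = e^{k(z₂−z₁)} ⇒ k = ln(φ₁/φ₂)/(z₂−z₁)
k = ln(0.191/0.05) / (4.5 − 2) = ln(3.82) / 2.5 = 1.3403 / 2.5 = 0.5361 km⁻¹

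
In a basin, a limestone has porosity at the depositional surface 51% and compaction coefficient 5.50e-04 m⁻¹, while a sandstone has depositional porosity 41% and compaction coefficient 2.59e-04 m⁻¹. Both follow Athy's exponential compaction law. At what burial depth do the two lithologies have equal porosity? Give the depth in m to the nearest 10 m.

Working in km (1 km = 1000 m; c in km⁻¹ = c in m⁻¹ × 1000):
Set phi₀ₐ e^(−cₐZ) = phi₀ᵦ e^(−cᵦZ) ⇒ ln(phi₀ₐ/phi₀ᵦ) = (cₐ − cᵦ)·Z
Z = ln(0.51/0.41) / (0.55 − 0.259) = 0.2183 / 0.291 = 0.750 km

750 m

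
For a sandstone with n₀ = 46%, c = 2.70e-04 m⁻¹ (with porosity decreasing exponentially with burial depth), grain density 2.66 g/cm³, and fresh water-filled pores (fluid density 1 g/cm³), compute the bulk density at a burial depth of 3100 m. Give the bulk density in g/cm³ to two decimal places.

2.33 g/cm³

Working in km (1 km = 1000 m; c in km⁻¹ = c in m⁻¹ × 1000):
Porosity at depth: n = 0.46·exp(−0.27×3.1) = 0.46×0.4330 = 0.1992
Bulk density: ρ_b = (1−n)ρ_g + n·ρ_f = 0.8008×2.66 + 0.1992×1
       = 2.130 + 0.199 = 2.329 g/cm³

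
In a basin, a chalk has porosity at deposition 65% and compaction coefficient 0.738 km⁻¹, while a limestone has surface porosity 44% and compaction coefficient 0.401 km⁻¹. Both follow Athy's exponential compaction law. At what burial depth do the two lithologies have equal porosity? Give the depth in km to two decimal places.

1.16 km

Set n₀ₐ e^(−kₐd) = n₀ᵦ e^(−kᵦd) ⇒ ln(n₀ₐ/n₀ᵦ) = (kₐ − kᵦ)·d
d = ln(0.65/0.44) / (0.738 − 0.401) = 0.3902 / 0.337 = 1.158 km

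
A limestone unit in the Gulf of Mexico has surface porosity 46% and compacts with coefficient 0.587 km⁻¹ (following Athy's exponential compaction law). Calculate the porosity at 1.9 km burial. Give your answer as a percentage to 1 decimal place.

phi = phi₀·exp(−c·d) = 0.46 × exp(−0.587 × 1.9) = 0.46 × exp(−1.115)
  = 0.46 × 0.3278 = 0.1508

15.1%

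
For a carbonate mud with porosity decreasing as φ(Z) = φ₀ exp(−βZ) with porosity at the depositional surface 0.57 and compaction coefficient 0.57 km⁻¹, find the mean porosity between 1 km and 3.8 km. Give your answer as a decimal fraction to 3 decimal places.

0.161

⟨φ⟩ = (1/(Z₂−Z₁)) ∫ φ₀ e^(−βZ) dZ = φ₀·(e^(−β·Z₁) − e^(−β·Z₂)) / (β·(Z₂−Z₁))
e^(−0.57×1) = 0.5655; e^(−0.57×3.8) = 0.1146
⟨φ⟩ = 0.57 × (0.5655 − 0.1146) / (0.57 × 2.8) = 0.57 × 0.2825 = 0.1610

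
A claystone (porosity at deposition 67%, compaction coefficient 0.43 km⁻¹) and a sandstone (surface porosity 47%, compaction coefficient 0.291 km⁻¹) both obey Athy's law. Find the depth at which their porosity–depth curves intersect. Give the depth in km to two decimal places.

2.55 km

Set n₀ₐ e^(−kₐz) = n₀ᵦ e^(−kᵦz) ⇒ ln(n₀ₐ/n₀ᵦ) = (kₐ − kᵦ)·z
z = ln(0.67/0.47) / (0.43 − 0.291) = 0.3545 / 0.139 = 2.551 km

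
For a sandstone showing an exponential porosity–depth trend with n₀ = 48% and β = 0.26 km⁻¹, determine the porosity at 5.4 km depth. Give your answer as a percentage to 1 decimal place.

n = n₀·exp(−β·z) = 0.48 × exp(−0.26 × 5.4) = 0.48 × exp(−1.404)
  = 0.48 × 0.2456 = 0.1179

11.8%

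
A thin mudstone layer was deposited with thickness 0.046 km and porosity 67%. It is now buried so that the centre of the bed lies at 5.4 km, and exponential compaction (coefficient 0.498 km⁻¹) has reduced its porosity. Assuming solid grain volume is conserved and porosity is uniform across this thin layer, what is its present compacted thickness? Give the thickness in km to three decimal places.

0.016 km

Porosity at 5.4 km: phi = 0.67·exp(−0.498×5.4) = 0.0455
Solid-volume conservation: h(1−phi) = h₀(1−phi₀) ⇒ h = h₀·(1−phi₀)/(1−phi)
h = 0.046 × (1 − 0.67)/(1 − 0.0455) = 0.046 × 0.3457 = 0.0159 km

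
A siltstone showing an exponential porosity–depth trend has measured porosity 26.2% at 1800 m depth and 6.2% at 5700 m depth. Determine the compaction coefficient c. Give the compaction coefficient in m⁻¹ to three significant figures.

Working in km (1 km = 1000 m; c in km⁻¹ = c in m⁻¹ × 1000):
Athy: phi(d) = phi₀ e^(−cd) ⇒ phi₁/phi₂ = e^{c(d₂−d₁)} ⇒ c = ln(phi₁/phi₂)/(d₂−d₁)
c = ln(0.262/0.062) / (5.7 − 1.8) = ln(4.226) / 3.9 = 1.4412 / 3.9 = 0.3695 km⁻¹

0.000370 m⁻¹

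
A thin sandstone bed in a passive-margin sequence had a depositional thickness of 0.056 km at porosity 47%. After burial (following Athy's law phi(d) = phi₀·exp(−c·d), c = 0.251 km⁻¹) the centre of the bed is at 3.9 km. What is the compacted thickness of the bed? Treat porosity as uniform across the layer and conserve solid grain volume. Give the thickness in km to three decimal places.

0.036 km

Porosity at 3.9 km: phi = 0.47·exp(−0.251×3.9) = 0.1766
Solid-volume conservation: h(1−phi) = h₀(1−phi₀) ⇒ h = h₀·(1−phi₀)/(1−phi)
h = 0.056 × (1 − 0.47)/(1 − 0.1766) = 0.056 × 0.6437 = 0.0360 km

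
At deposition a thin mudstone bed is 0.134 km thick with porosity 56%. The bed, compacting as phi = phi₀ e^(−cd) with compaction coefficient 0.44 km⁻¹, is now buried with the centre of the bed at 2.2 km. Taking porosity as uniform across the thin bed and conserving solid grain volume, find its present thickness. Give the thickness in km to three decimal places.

0.075 km

Porosity at 2.2 km: phi = 0.56·exp(−0.44×2.2) = 0.2127
Solid-volume conservation: h(1−phi) = h₀(1−phi₀) ⇒ h = h₀·(1−phi₀)/(1−phi)
h = 0.134 × (1 − 0.56)/(1 − 0.2127) = 0.134 × 0.5589 = 0.0749 km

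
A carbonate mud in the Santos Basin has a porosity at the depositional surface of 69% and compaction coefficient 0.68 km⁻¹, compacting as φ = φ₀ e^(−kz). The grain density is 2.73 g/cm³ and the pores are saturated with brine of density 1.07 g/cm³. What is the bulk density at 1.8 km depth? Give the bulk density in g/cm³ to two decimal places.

Porosity at depth: φ = 0.69·exp(−0.68×1.8) = 0.69×0.2941 = 0.2029
Bulk density: ρ_b = (1−φ)ρ_g + φ·ρ_f = 0.7971×2.73 + 0.2029×1.07
       = 2.176 + 0.217 = 2.393 g/cm³

2.39 g/cm³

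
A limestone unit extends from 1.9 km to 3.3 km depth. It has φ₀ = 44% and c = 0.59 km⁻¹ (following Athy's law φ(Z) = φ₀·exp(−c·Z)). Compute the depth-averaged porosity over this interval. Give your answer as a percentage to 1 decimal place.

9.8%

⟨φ⟩ = (1/(Z₂−Z₁)) ∫ φ₀ e^(−cZ) dZ = φ₀·(e^(−c·Z₁) − e^(−c·Z₂)) / (c·(Z₂−Z₁))
e^(−0.59×1.9) = 0.3260; e^(−0.59×3.3) = 0.1427
⟨φ⟩ = 0.44 × (0.3260 − 0.1427) / (0.59 × 1.4) = 0.44 × 0.2219 = 0.0976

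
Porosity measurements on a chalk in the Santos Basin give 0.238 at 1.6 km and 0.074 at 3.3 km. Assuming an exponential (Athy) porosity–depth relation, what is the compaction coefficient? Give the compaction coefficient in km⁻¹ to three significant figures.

Athy: n(Z) = n₀ e^(−βZ) ⇒ n₁/n₂ = e^{β(Z₂−Z₁)} ⇒ β = ln(n₁/n₂)/(Z₂−Z₁)
β = ln(0.238/0.074) / (3.3 − 1.6) = ln(3.216) / 1.7 = 1.1682 / 1.7 = 0.6872 km⁻¹

0.687 km⁻¹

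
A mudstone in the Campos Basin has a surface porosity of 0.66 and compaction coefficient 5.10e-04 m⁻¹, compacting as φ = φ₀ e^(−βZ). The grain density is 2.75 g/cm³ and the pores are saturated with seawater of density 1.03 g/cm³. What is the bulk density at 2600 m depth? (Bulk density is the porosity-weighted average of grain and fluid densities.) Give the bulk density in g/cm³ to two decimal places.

Working in km (1 km = 1000 m; β in km⁻¹ = β in m⁻¹ × 1000):
Porosity at depth: φ = 0.66·exp(−0.51×2.6) = 0.66×0.2655 = 0.1753
Bulk density: ρ_b = (1−φ)ρ_g + φ·ρ_f = 0.8247×2.75 + 0.1753×1.03
       = 2.268 + 0.181 = 2.449 g/cm³

2.45 g/cm³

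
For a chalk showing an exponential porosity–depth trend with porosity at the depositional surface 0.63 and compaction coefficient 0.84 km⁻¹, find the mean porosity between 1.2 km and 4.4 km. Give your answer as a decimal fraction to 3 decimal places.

⟨n⟩ = (1/(d₂−d₁)) ∫ n₀ e^(−βd) dd = n₀·(e^(−β·d₁) − e^(−β·d₂)) / (β·(d₂−d₁))
e^(−0.84×1.2) = 0.3649; e^(−0.84×4.4) = 0.0248
⟨n⟩ = 0.63 × (0.3649 − 0.0248) / (0.84 × 3.2) = 0.63 × 0.1265 = 0.0797

0.080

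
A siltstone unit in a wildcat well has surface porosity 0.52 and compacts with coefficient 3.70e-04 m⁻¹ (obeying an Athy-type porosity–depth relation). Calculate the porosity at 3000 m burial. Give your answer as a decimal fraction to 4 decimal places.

Working in km (1 km = 1000 m; c in km⁻¹ = c in m⁻¹ × 1000):
φ = φ₀·exp(−c·Z) = 0.52 × exp(−0.37 × 3) = 0.52 × exp(−1.11)
  = 0.52 × 0.3296 = 0.1714

0.1714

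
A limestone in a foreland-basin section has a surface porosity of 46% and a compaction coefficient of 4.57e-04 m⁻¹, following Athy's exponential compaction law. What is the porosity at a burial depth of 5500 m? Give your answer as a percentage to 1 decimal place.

Working in km (1 km = 1000 m; k in km⁻¹ = k in m⁻¹ × 1000):
phi = phi₀·exp(−k·Z) = 0.46 × exp(−0.457 × 5.5) = 0.46 × exp(−2.514)
  = 0.46 × 0.0810 = 0.0373

3.7%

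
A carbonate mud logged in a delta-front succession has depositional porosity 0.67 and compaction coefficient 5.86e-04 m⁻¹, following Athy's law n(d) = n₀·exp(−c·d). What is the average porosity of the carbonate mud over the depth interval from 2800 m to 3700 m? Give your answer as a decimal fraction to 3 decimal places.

0.101

Working in km (1 km = 1000 m; c in km⁻¹ = c in m⁻¹ × 1000):
⟨n⟩ = (1/(d₂−d₁)) ∫ n₀ e^(−cd) dd = n₀·(e^(−c·d₁) − e^(−c·d₂)) / (c·(d₂−d₁))
e^(−0.586×2.8) = 0.1938; e^(−0.586×3.7) = 0.1144
⟨n⟩ = 0.67 × (0.1938 − 0.1144) / (0.586 × 0.9) = 0.67 × 0.1506 = 0.1009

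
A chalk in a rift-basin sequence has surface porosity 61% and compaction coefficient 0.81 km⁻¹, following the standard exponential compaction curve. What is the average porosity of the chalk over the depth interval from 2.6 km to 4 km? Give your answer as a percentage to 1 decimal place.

⟨phi⟩ = (1/(z₂−z₁)) ∫ phi₀ e^(−βz) dz = phi₀·(e^(−β·z₁) − e^(−β·z₂)) / (β·(z₂−z₁))
e^(−0.81×2.6) = 0.1217; e^(−0.81×4) = 0.0392
⟨phi⟩ = 0.61 × (0.1217 − 0.0392) / (0.81 × 1.4) = 0.61 × 0.0728 = 0.0444

4.4%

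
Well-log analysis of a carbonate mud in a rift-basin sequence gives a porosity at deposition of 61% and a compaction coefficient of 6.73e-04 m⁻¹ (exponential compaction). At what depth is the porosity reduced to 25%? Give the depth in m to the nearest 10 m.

1330 m

Working in km (1 km = 1000 m; β in km⁻¹ = β in m⁻¹ × 1000):
Invert Athy's law: Z = ln(n₀/n) / β
Z = ln(0.61/0.25) / 0.673 = ln(2.44) / 0.673 = 0.8920 / 0.673 = 1.325 km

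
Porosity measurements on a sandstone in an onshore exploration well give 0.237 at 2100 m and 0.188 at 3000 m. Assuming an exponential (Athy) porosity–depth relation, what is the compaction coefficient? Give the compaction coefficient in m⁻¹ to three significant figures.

0.000257 m⁻¹

Working in km (1 km = 1000 m; β in km⁻¹ = β in m⁻¹ × 1000):
Athy: φ(z) = φ₀ e^(−βz) ⇒ φ₁/φ₂ = e^{β(z₂−z₁)} ⇒ β = ln(φ₁/φ₂)/(z₂−z₁)
β = ln(0.237/0.188) / (3 − 2.1) = ln(1.261) / 0.9 = 0.2316 / 0.9 = 0.2574 km⁻¹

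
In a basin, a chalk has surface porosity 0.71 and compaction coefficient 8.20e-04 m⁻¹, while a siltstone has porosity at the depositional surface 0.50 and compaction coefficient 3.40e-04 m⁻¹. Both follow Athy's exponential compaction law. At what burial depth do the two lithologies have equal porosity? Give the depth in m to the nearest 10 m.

Working in km (1 km = 1000 m; k in km⁻¹ = k in m⁻¹ × 1000):
Set φ₀ₐ e^(−kₐz) = φ₀ᵦ e^(−kᵦz) ⇒ ln(φ₀ₐ/φ₀ᵦ) = (kₐ − kᵦ)·z
z = ln(0.71/0.5) / (0.82 − 0.34) = 0.3507 / 0.48 = 0.731 km

730 m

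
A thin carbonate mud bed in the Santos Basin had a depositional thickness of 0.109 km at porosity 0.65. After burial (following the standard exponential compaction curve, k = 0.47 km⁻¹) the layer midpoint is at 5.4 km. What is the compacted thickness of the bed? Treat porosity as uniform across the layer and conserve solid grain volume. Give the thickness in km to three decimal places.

Porosity at 5.4 km: phi = 0.65·exp(−0.47×5.4) = 0.0514
Solid-volume conservation: h(1−phi) = h₀(1−phi₀) ⇒ h = h₀·(1−phi₀)/(1−phi)
h = 0.109 × (1 − 0.65)/(1 − 0.0514) = 0.109 × 0.3690 = 0.0402 km

0.040 km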